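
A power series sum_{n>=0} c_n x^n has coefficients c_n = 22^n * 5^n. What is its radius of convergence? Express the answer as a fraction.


By the root test (Cauchy-Hadamard), the radius is R = 1 / limsup_n |c_n|^(1/n).
Here |c_n|^(1/n) = (22^n * 5^n)^(1/n) = 22 * 5 = 110 for all n.
So R = 1/110 = 1/110.

1/110


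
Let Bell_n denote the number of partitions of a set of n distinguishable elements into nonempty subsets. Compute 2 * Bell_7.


Bell_7 can be computed from the Bell triangle or from Dobinski's identity Bell_n = (1/e) * sum_{k>=0} k^n / k!.
Computing Bell_7 = 877.
Then 2 * 877 = 1754.

1754


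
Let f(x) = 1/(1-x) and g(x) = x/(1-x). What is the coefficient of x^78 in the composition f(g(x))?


First simplify the composition: f(g(x)) = 1/(1 - x/(1-x)) = (1-x)/((1-x) - x) = (1-x)/(1-2x).
Now extract the coefficient. Write (1-x)/(1-2x) = 1/(1-2x) - x/(1-2x).
The coefficient of x^n in 1/(1-2x) is 2^n, and in x/(1-2x) is 2^(n-1) (for n >= 1).
So the coefficient of x^78 is 2^78 - 2^77 = 302231454903657293676544 - 151115727451828646838272 = 151115727451828646838272.

151115727451828646838272


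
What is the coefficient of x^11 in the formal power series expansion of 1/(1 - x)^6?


The expansion 1/(1 - x)^r = sum_{k>=0} C(k + r - 1, r - 1) x^k follows from the multiset / negative-binomial theorem (or from repeated differentiation of the geometric series).
For r = 6 and k = 11:
C(16, 5) = 20922789888000 / (120 * 39916800) = 4368.

4368


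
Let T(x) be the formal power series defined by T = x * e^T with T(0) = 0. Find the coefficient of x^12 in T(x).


Apply the Lagrange inversion formula: if T = x * phi(T) with phi(t) = e^t, then
[x^n] T = (1/n) [t^(n-1)] phi(t)^n = (1/n) [t^(n-1)] e^(n t) = (1/n) * n^(n-1) / (n-1)! = n^(n-1) / n!.
When c = 1 this is the Cayley count of rooted labeled trees on n vertices, divided by n!.
For n = 12: 12^11 / 12! = 743008370688/479001600 = 2985984/1925.

2985984/1925


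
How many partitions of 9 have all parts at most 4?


Using the generating function (1-x)^(-1)(1-x^2)^(-1)...(1-x^4)^(-1),
the coefficient of x^9 counts these restricted partitions.
Result = 18

18


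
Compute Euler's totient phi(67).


phi(n) counts integers in [1, n] coprime to n. Using the multiplicative formula phi(n) = n * prod_{p | n} (1 - 1/p):
67 = 67, so
phi(67) = 67 * (1 - 1/67) = 66.

66


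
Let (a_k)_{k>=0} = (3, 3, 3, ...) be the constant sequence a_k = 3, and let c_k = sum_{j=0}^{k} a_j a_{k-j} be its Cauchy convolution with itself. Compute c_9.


Since a_j = 3 for all j >= 0, the convolution sum becomes
c_k = sum_{j=0}^{k} 3 * 3 = 9 * (k + 1).
Equivalently, the generating function of (a_k) is 3/(1 - x) and its square is 9/(1 - x)^2 = sum_{k>=0} 9(k + 1) x^k.
For k = 9: 9 * 10 = 90.

90


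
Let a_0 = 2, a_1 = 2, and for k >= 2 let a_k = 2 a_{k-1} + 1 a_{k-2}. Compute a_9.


Iterating the recurrence forward:
a_0 = 2
a_1 = 2
a_2 = 2*2 + 1*2 = 6
a_3 = 2*6 + 1*2 = 14
a_4 = 2*14 + 1*6 = 34
a_5 = 2*34 + 1*14 = 82
a_6 = 2*82 + 1*34 = 198
a_7 = 2*198 + 1*82 = 478
a_8 = 2*478 + 1*198 = 1154
a_9 = 2*1154 + 1*478 = 2786
So a_9 = 2786.

2786


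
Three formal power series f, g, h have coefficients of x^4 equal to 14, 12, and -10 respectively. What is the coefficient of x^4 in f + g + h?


Series addition is componentwise:
14 + 12 + -10
= 16

16


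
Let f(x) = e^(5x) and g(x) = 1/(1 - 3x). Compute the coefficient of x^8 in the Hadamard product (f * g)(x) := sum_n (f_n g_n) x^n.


Expanding: f_k = 5^k/k! (from e^(5x)) and g_k = 3^k (from 1/(1 - 3x)). So the Hadamard coefficient (f * g)_k = 5^k 3^k / k! = (15)^k / k!.
For k = 8: 15^8/8! = 2562890625/40320 = 56953125/896.

56953125/896


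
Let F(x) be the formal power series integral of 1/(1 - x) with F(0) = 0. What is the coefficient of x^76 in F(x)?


1/(1 - x) = sum_{k>=0} x^k. Integrating termwise and using F(0) = 0 gives
F(x) = sum_{k>=0} x^(k+1) / (k+1) = sum_{m>=1} x^m / m = -ln(1 - x).
So the coefficient of x^76 is 1/76 = 1/76.

1/76


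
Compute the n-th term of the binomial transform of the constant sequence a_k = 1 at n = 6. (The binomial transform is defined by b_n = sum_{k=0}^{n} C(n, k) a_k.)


With a_k = 1 for all k, b_n = sum_{k=0}^{n} C(n, k) = 2^n by the binomial theorem.
For n = 6: 2^6 = 64.

64


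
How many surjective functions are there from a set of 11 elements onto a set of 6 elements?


By inclusion-exclusion on which target elements are missed, the number of surjections from an n-set onto a k-set is
surj(n, k) = sum_{j=0}^{k} (-1)^j C(k, j) (k - j)^n.
Equivalently surj(n, k) = k! * S(n, k), where S(n, k) is the Stirling number of the second kind.
For n = 11, k = 6:
S(11, 6) = 179487, so
surj = 6! * 179487 = 720 * 179487 = 129230640.

129230640


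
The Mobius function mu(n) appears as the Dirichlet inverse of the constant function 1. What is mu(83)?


83 = 83 (all distinct primes).
mu(83) = (-1)^1 = -1

-1


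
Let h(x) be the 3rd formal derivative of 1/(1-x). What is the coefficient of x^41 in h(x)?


Differentiating 3 times: d^3/dx^3 [1/(1-x)] = 3!/(1-x)^4.
The expansion 1/(1-x)^4 = sum_{k>=0} C(k+3, 3) x^k, so the coefficient of x^n in 3!/(1-x)^4 is 3! * C(n+3, 3).
For n = 41: 6 * C(44, 3) = 6 * 13244 = 79464

79464


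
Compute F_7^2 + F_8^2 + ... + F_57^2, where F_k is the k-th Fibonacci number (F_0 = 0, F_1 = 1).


There is a standard identity sum_{k=0}^{N} F_k^2 = F_N * F_{N+1} (proved inductively from the telescoping relation F_k^2 = F_k F_{k+1} - F_{k-1} F_k). Then
sum_{k=7}^{57} F_k^2 = F_57 F_58 - F_6 F_7.
Computing: F_57 = 365435296162, F_58 = 591286729879, F_6 = 8, F_7 = 13.
Sum = 365435296162 * 591286729879 - 8 * 13 = 216077041249992859424294.

216077041249992859424294


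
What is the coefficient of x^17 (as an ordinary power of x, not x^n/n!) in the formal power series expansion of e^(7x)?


The exponential series is e^y = sum_{k>=0} y^k / k!. Substituting y = 7x gives
e^(7x) = sum_{k>=0} 7^k x^k / k!.
So the coefficient of x^n is a^n/n! with a = 7, n = 17:
7^17 / 17! = 232630513987207/355687428096000 = 4747561509943/7258927104000

4747561509943/7258927104000


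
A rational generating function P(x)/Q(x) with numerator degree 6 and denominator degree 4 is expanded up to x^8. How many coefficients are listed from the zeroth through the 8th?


Expanding up to x^8 gives the coefficients for x^0, x^1, ..., x^8.
That is 8 + 1 = 9 coefficients in total.

9


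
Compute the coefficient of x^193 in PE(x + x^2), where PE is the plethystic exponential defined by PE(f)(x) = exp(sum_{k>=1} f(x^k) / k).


With f(x) = x + x^2, the exponent is sum_{k>=1} (x^k + x^(2k)) / k = -ln(1 - x) - ln(1 - x^2). Exponentiating:
PE(x + x^2) = 1 / ((1 - x)(1 - x^2)).
This is the generating function for partitions of n into parts of size 1 or 2. The number of 2's can be any j in 0..96, and the rest are 1's, so
[x^193] = floor(193/2) + 1 = 97.

97


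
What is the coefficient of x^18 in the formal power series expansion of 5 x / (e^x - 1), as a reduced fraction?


The exponential generating function for Bernoulli numbers is
x / (e^x - 1) = sum_{k>=0} B_k x^k / k!.
So the coefficient of x^18 in 5 x / (e^x - 1) is 5 B_18 / 18!.
Computing: B_18 = 43867/798, 18! = 6402373705728000, giving
5 * 43867/798 / 6402373705728000 = 43867/1021818843434188800.

43867/1021818843434188800


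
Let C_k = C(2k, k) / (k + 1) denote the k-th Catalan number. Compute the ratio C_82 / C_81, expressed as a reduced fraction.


Using C_k = (2k)! / (k! (k+1)!), the ratio C_{k+1}/C_k simplifies to
C_{k+1}/C_k = [(2k+2)! / ((k+1)! (k+2)!)] * [k! (k+1)! / (2k)!]
 = (2k+2)(2k+1) / ((k+1)(k+2)) = 2(2k+1) / (k+2).
For k = 81: 2(2*81 + 1) / (81 + 2) = 326/83 = 326/83.

326/83


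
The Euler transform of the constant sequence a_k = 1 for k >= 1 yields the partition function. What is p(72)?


The Euler transform converts the sequence a_k = 1 into the number of integer partitions.
Using the recurrence or dynamic programming:
p(72) = 5392783

5392783


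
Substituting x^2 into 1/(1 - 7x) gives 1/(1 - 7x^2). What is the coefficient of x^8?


The coefficient of x^(2m) in 1/(1 - 7x^2) is 7^m.
With n = 8 = 2*4, the coefficient is 7^4 = 2401.

2401


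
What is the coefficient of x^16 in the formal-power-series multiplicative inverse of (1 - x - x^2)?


Let the inverse be f(x) = sum_{k>=0} a_k x^k. From f(x) * (1 - x - x^2) = 1 and matching coefficients:
 x^0: a_0 = 1.
 x^1: a_1 - a_0 = 0, so a_1 = 1.
 x^k (k >= 2): a_k - a_{k-1} - a_{k-2} = 0, i.e. a_k = a_{k-1} + a_{k-2}.
This is the Fibonacci-type recurrence shifted so that a_0 = a_1 = 1.
Iterating: a_0=1, a_1=1, a_2=2, a_3=3, a_4=5, a_5=8, a_6=13, a_7=21, a_8=34, a_9=55, ...
a_16 = 1597.

1597


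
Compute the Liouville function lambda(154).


The Liouville function is lambda(k) = (-1)^Omega(k), where Omega(k) counts the prime factors of k with multiplicity.
Factoring: 154 = 2 * 7 * 11, so Omega(154) = 3.
lambda(154) = (-1)^3 = -1.

-1


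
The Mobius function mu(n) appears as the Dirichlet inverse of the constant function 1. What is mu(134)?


134 = 2 * 67 (all distinct primes).
mu(134) = (-1)^2 = 1

1


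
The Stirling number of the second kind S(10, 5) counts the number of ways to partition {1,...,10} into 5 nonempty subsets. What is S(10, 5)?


Using the explicit formula S(n,k) = (1/k!) sum_{j=0}^{k} (-1)^(k-j) C(k,j) j^n:
S(10, 5) = 42525
Equivalently, S(n,k) is n! times the coefficient of x^n in the EGF (e^x - 1)^k / k!.

42525


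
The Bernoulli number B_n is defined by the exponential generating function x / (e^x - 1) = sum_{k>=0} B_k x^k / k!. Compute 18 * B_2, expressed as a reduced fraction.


Bernoulli numbers can also be computed recursively via B_0 = 1 and sum_{j=0}^{m} C(m+1, j) B_j = 0 for m >= 1. Odd-index Bernoulli numbers vanish for k >= 3.
Computing B_2 = 1/6, so 18 * B_2 = 18 * 1/6 = 3.

3


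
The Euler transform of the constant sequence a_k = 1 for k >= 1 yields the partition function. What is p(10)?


The Euler transform converts the sequence a_k = 1 into the number of integer partitions.
Using the recurrence or dynamic programming:
p(10) = 42

42


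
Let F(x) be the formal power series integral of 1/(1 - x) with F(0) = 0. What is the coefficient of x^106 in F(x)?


1/(1 - x) = sum_{k>=0} x^k. Integrating termwise and using F(0) = 0 gives
F(x) = sum_{k>=0} x^(k+1) / (k+1) = sum_{m>=1} x^m / m = -ln(1 - x).
So the coefficient of x^106 is 1/106 = 1/106.

1/106


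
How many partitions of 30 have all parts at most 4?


Using the generating function (1-x)^(-1)(1-x^2)^(-1)...(1-x^4)^(-1),
the coefficient of x^30 counts these restricted partitions.
Result = 297

297


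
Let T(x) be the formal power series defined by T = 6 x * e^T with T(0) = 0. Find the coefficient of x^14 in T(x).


Apply the Lagrange inversion formula: if T = 6 x * phi(T) with phi(t) = e^t, then
[x^n] T = 6^n * (1/n) [t^(n-1)] phi(t)^n = 6^n * (1/n) [t^(n-1)] e^(n t) = 6^n * (1/n) * n^(n-1) / (n-1)! = 6^n * n^(n-1) / n!.
When c = 1 this is the Cayley count of rooted labeled trees on n vertices, divided by n!.
For n = 14: 6^14 * 14^13 / 14! = 78364164096 * 793714773254144/87178291200 = 2550642919503888384/3575.

2550642919503888384/3575


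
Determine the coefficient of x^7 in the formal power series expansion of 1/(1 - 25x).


The geometric series identity gives 1/(1 - c x) = sum_{k>=0} c^k x^k, so the coefficient of x^k is c^k.
Here c = 25 and k = 7.
Computing: 25^7 = 6103515625

6103515625


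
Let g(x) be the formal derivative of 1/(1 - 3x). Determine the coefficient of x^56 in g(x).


Differentiate termwise: d/dx sum_{k>=0} 3^k x^k = sum_{k>=1} k 3^k x^(k-1) = sum_{j>=0} (j+1) 3^(j+1) x^j.
Equivalently, d/dx [1/(1 - 3x)] = 3/(1 - 3x)^2.
For j = 56: 57 * 3^57 = 57 * 1570042899082081611640534563 = 89492445247678651863510470091.

89492445247678651863510470091


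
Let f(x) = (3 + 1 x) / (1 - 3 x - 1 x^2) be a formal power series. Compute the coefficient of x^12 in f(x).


Write f(x) = sum_{k>=0} a_k x^k. Multiplying both sides by 1 - 3 x - 1 x^2 gives
(1 - 3 x - 1 x^2) sum_{k>=0} a_k x^k = 3 + 1 x.
Matching coefficients:
 x^0: a_0 = 3
 x^1: a_1 - 3 a_0 = 1  =>  a_1 = 3*3 + 1 = 10
 x^k (k >= 2): a_k = 3 a_{k-1} + 1 a_{k-2}.
Iterating: a_2 = 33, a_3 = 109, a_4 = 360, a_5 = 1189, a_6 = 3927, a_7 = 12970, a_8 = 42837, a_9 = 141481, a_10 = 467280, a_11 = 1543321, a_12 = 5097243.
So the coefficient of x^12 is 5097243.

5097243


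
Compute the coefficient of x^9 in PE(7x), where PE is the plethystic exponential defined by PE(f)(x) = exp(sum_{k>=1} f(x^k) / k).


With f(x) = 7x, the exponent is sum_{k>=1} 7 x^k / k = 7 * (-ln(1 - x)). Exponentiating:
PE(7x) = exp(-7 ln(1 - x)) = 1/(1 - x)^7.
By the negative binomial expansion, [x^n] 1/(1 - x)^7 = C(n + 6, 6).
For n = 9: C(15, 6) = 5005.

5005


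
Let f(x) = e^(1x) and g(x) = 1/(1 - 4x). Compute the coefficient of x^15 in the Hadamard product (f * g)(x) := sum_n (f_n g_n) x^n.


Expanding: f_k = 1^k/k! (from e^(1x)) and g_k = 4^k (from 1/(1 - 4x)). So the Hadamard coefficient (f * g)_k = 1^k 4^k / k! = (4)^k / k!.
For k = 15: 4^15/15! = 1073741824/1307674368000 = 524288/638512875.

524288/638512875


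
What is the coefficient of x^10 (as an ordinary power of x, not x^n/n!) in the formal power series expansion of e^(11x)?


The exponential series is e^y = sum_{k>=0} y^k / k!. Substituting y = 11x gives
e^(11x) = sum_{k>=0} 11^k x^k / k!.
So the coefficient of x^n is a^n/n! with a = 11, n = 10:
11^10 / 10! = 25937424601/3628800 = 25937424601/3628800

25937424601/3628800


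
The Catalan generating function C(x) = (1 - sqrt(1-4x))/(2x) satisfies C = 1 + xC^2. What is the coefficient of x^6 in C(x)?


Substituting x -> x scales the n-th coefficient by 1, so [x^6] C(x) = C_6.
C_6 = C(2*6, 6)/(7) = 924/7 = 132.
= 132.

132


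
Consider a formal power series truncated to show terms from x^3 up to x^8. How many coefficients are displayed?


From x^3 to x^8 inclusive, the count is 8 - 3 + 1 = 6.

6


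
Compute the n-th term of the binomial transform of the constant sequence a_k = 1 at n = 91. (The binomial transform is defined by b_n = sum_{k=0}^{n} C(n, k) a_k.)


With a_k = 1 for all k, b_n = sum_{k=0}^{n} C(n, k) = 2^n by the binomial theorem.
For n = 91: 2^91 = 2475880078570760549798248448.

2475880078570760549798248448


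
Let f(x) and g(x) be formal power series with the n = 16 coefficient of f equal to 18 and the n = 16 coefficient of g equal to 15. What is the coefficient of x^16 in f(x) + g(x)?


Addition of formal power series is termwise.
The coefficient of x^16 in f + g = 18 + 15
= 33

33


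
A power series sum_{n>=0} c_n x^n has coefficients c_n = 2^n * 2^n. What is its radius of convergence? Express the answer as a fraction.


By the root test (Cauchy-Hadamard), the radius is R = 1 / limsup_n |c_n|^(1/n).
Here |c_n|^(1/n) = (2^n * 2^n)^(1/n) = 2 * 2 = 4 for all n.
So R = 1/4 = 1/4.

1/4


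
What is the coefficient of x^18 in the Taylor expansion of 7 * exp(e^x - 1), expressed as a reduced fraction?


exp(e^x - 1) = sum_{k>=0} Bell_k x^k / k!, where Bell_k is the k-th Bell number.
So the coefficient of x^18 is 7 * Bell_18 / 18!.
Computing: Bell_18 = 682076806159 and 18! = 6402373705728000, giving
7 * 682076806159/6402373705728000 = 97439543737/130660687872000.

97439543737/130660687872000


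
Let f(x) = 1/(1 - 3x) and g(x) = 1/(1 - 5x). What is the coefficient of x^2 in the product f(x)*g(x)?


The coefficient of x^n in f*g is the Cauchy product: sum_{k=0}^{n} a^k * b^(n-k).
With a=3, b=5, n=2:
sum_{k=0}^{2} 3^k * 5^(2-k)
= 49

49


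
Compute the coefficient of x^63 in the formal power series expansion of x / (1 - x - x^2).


Let f(x) = sum_{k>=0} a_k x^k. Multiplying f(x) * (1 - x - x^2) = x and matching coefficients gives a_0 = 0, a_1 = 1, and a_k = a_{k-1} + a_{k-2} for k >= 2. These are the Fibonacci numbers F_k.
Iterating from F_0 = 0, F_1 = 1:
F_0=0, F_1=1, F_2=1, F_3=2, F_4=3, F_5=5, F_6=8, F_7=13, F_8=21, F_9=34, ...
F_63 = 6557470319842.

6557470319842


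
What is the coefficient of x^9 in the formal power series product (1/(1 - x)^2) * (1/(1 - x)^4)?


Combine the factors: (1/(1 - x)^2) * (1/(1 - x)^4) = 1/(1 - x)^6.
Then use 1/(1 - x)^r = sum_{k>=0} C(k + r - 1, r - 1) x^k with r = 6 and k = 9:
C(14, 5) = 2002.

2002


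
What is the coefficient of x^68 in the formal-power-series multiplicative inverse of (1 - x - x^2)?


Let the inverse be f(x) = sum_{k>=0} a_k x^k. From f(x) * (1 - x - x^2) = 1 and matching coefficients:
 x^0: a_0 = 1.
 x^1: a_1 - a_0 = 0, so a_1 = 1.
 x^k (k >= 2): a_k - a_{k-1} - a_{k-2} = 0, i.e. a_k = a_{k-1} + a_{k-2}.
This is the Fibonacci-type recurrence shifted so that a_0 = a_1 = 1.
Iterating: a_0=1, a_1=1, a_2=2, a_3=3, a_4=5, a_5=8, a_6=13, a_7=21, a_8=34, a_9=55, ...
a_68 = 117669030460994.

117669030460994


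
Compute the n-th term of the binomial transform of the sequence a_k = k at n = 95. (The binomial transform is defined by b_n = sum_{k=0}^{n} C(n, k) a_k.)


With a_k = k, b_n = sum_{k=0}^{n} C(n, k) k. Using k * C(n, k) = n * C(n-1, k-1) gives b_n = n * sum_{k>=1} C(n-1, k-1) = n * 2^(n-1).
For n = 95: 95 * 2^94 = 95 * 19807040628566084398385987584 = 1881668859713778017846668820480.

1881668859713778017846668820480


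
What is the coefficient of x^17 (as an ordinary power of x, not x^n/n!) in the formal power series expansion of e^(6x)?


The exponential series is e^y = sum_{k>=0} y^k / k!. Substituting y = 6x gives
e^(6x) = sum_{k>=0} 6^k x^k / k!.
So the coefficient of x^n is a^n/n! with a = 6, n = 17:
6^17 / 17! = 16926659444736/355687428096000 = 708588/14889875

708588/14889875


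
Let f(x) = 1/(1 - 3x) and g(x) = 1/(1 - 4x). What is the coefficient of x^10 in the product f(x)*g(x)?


The coefficient of x^n in f*g is the Cauchy product: sum_{k=0}^{n} a^k * b^(n-k).
With a=3, b=4, n=10:
sum_{k=0}^{10} 3^k * 4^(10-k)
= 4017157

4017157


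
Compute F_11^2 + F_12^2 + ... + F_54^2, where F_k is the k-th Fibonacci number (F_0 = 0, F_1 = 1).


There is a standard identity sum_{k=0}^{N} F_k^2 = F_N * F_{N+1} (proved inductively from the telescoping relation F_k^2 = F_k F_{k+1} - F_{k-1} F_k). Then
sum_{k=11}^{54} F_k^2 = F_54 F_55 - F_10 F_11.
Computing: F_54 = 86267571272, F_55 = 139583862445, F_10 = 55, F_11 = 89.
Sum = 86267571272 * 139583862445 - 55 * 89 = 12041560801895081675145.

12041560801895081675145


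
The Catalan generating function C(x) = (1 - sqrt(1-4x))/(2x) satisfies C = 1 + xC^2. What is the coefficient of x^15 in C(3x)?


Substituting x -> 3x scales the n-th coefficient by 3^n, so [x^15] C(3x) = 3^15 * C_15.
C_15 = C(2*15, 15)/(16) = 155117520/16 = 9694845.
So 3^15 * 9694845 = 14348907 * 9694845 = 139110429284415.

139110429284415


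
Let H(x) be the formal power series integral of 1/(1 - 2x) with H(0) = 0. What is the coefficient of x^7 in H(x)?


1/(1 - 2x) = sum_{k>=0} 2^k x^k. Integrating termwise with H(0) = 0:
H(x) = sum_{k>=0} 2^k x^(k+1) / (k+1) = sum_{m>=1} 2^(m-1) x^m / m.
For m = 7: 2^6/7 = 64/7 = 64/7.

64/7


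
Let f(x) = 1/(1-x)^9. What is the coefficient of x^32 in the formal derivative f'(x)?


Differentiate: d/dx [ 1/(1-x)^r ] = r / (1-x)^(r+1).
Here r = 9, so f'(x) = 9 / (1-x)^10.
The expansion of 1/(1-x)^(r+1) has coefficient of x^n equal to C(n+r, r).
So the coefficient of x^32 in f'(x) is
9 * C(41, 9) = 9 * 350343565 = 3153092085

3153092085


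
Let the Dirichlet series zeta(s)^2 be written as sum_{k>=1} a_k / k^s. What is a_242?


The Dirichlet convolution of the constant function 1 with itself gives (1 * 1)(k) = sum_{d | k} 1 = d(k), the number of positive divisors of k.
Since zeta(s) = sum_{k>=1} 1/k^s, we have zeta(s)^2 = sum_{k>=1} d(k)/k^s, so a_k = d(k).
For k = 242: the divisors are 1, 2, 11, 22, 121, 242.
Count = 6.

6


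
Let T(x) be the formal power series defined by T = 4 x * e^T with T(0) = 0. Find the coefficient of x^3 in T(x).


Apply the Lagrange inversion formula: if T = 4 x * phi(T) with phi(t) = e^t, then
[x^n] T = 4^n * (1/n) [t^(n-1)] phi(t)^n = 4^n * (1/n) [t^(n-1)] e^(n t) = 4^n * (1/n) * n^(n-1) / (n-1)! = 4^n * n^(n-1) / n!.
When c = 1 this is the Cayley count of rooted labeled trees on n vertices, divided by n!.
For n = 3: 4^3 * 3^2 / 3! = 64 * 9/6 = 96.

96


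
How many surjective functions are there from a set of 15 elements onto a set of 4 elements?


By inclusion-exclusion on which target elements are missed, the number of surjections from an n-set onto a k-set is
surj(n, k) = sum_{j=0}^{k} (-1)^j C(k, j) (k - j)^n.
Equivalently surj(n, k) = k! * S(n, k), where S(n, k) is the Stirling number of the second kind.
For n = 15, k = 4:
S(15, 4) = 42355950, so
surj = 4! * 42355950 = 24 * 42355950 = 1016542800.

1016542800


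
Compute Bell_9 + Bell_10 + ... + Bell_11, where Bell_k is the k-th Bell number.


Recall Bell_k counts set partitions of a k-set (with Bell_0 = 1 by convention).
Bell_9 through Bell_11: 21147, 115975, 678570
Sum = 21147 + 115975 + 678570 = 815692.

815692


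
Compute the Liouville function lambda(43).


The Liouville function is lambda(k) = (-1)^Omega(k), where Omega(k) counts the prime factors of k with multiplicity.
Factoring: 43 = 43, so Omega(43) = 1.
lambda(43) = (-1)^1 = -1.

-1


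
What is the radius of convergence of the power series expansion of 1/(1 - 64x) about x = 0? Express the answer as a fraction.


Expanding 1/(1 - 64x) = sum_{k>=0} 64^k x^k, the series converges when |64x| < 1, i.e., |x| < 1/64.
So the radius of convergence is 1/64 = 1/64.

1/64


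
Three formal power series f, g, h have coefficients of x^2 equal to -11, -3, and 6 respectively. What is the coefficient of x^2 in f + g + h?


Series addition is componentwise:
-11 + -3 + 6
= -8

-8


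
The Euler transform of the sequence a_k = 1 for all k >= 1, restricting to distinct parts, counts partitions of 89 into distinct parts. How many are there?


Partitions of 89 into distinct parts can be computed via generating function.
Product (1+x)(1+x^2)(1+x^3)...
The coefficient of x^89 = 173682

173682


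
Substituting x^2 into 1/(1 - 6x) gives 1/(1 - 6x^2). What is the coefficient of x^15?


Since 1/(1 - 6x^2) only has even powers of x,
the coefficient of x^15 (odd) is 0.

0


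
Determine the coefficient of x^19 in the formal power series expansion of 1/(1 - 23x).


The geometric series identity gives 1/(1 - c x) = sum_{k>=0} c^k x^k, so the coefficient of x^k is c^k.
Here c = 23 and k = 19.
Computing: 23^19 = 74615470927590710561908487

74615470927590710561908487


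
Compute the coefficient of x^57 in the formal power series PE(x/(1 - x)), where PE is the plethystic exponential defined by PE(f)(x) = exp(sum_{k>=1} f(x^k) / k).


For f(x) = x/(1 - x) we have
sum_{k>=1} f(x^k) / k = sum_{k>=1} (1/k) * x^k / (1 - x^k) = sum_{k, m >= 1} x^(k m) / k,
which after exponentiating simplifies to
PE(x/(1 - x)) = prod_{k>=1} 1 / (1 - x^k).
This is the generating function for the partition function p(n), so the coefficient of x^57 is p(57).
Computing p(57) by dynamic programming over parts 1, 2, ..., 57: p(57) = 614154.

614154


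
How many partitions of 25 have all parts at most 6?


Using the generating function (1-x)^(-1)(1-x^2)^(-1)...(1-x^6)^(-1),
the coefficient of x^25 counts these restricted partitions.
Result = 612

612


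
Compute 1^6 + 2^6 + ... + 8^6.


This power sum has a closed form given by Faulhaber's formula
sum_{k=1}^{m} k^p = (1 / (p + 1)) * sum_{j=0}^{p} C(p + 1, j) B_j m^(p + 1 - j),
but for small m direct computation is fastest:
1 + 64 + 729 + 4096 + 15625 + 46656 + 117649 + 262144 = 446964.

446964


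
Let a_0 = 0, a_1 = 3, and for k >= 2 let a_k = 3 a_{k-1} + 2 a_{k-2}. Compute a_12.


Iterating the recurrence forward:
a_0 = 0
a_1 = 3
a_2 = 3*3 + 2*0 = 9
a_3 = 3*9 + 2*3 = 33
a_4 = 3*33 + 2*9 = 117
a_5 = 3*117 + 2*33 = 417
a_6 = 3*417 + 2*117 = 1485
a_7 = 3*1485 + 2*417 = 5289
a_8 = 3*5289 + 2*1485 = 18837
a_9 = 3*18837 + 2*5289 = 67089
a_10 = 3*67089 + 2*18837 = 238941
a_11 = 3*238941 + 2*67089 = 851001
a_12 = 3*851001 + 2*238941 = 3030885
So a_12 = 3030885.

3030885


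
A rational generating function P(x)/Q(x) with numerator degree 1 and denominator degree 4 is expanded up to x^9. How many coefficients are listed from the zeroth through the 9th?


Expanding up to x^9 gives the coefficients for x^0, x^1, ..., x^9.
That is 9 + 1 = 10 coefficients in total.

10


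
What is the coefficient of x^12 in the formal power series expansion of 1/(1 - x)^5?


The expansion 1/(1 - x)^r = sum_{k>=0} C(k + r - 1, r - 1) x^k follows from the multiset / negative-binomial theorem (or from repeated differentiation of the geometric series).
For r = 5 and k = 12:
C(16, 4) = 20922789888000 / (24 * 479001600) = 1820.

1820


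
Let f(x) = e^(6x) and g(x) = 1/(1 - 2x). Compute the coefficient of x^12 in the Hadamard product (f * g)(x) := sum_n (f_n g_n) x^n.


Expanding: f_k = 6^k/k! (from e^(6x)) and g_k = 2^k (from 1/(1 - 2x)). So the Hadamard coefficient (f * g)_k = 6^k 2^k / k! = (12)^k / k!.
For k = 12: 12^12/12! = 8916100448256/479001600 = 35831808/1925.

35831808/1925


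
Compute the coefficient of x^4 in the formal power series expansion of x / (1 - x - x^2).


Let f(x) = sum_{k>=0} a_k x^k. Multiplying f(x) * (1 - x - x^2) = x and matching coefficients gives a_0 = 0, a_1 = 1, and a_k = a_{k-1} + a_{k-2} for k >= 2. These are the Fibonacci numbers F_k.
Iterating from F_0 = 0, F_1 = 1:
F_0=0, F_1=1, F_2=1, F_3=2, F_4=3
F_4 = 3.

3


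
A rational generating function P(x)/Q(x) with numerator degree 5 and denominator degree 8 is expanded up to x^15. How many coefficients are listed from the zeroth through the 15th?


Expanding up to x^15 gives the coefficients for x^0, x^1, ..., x^15.
That is 15 + 1 = 16 coefficients in total.

16


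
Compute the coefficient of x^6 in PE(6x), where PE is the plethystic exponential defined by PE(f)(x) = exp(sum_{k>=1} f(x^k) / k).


With f(x) = 6x, the exponent is sum_{k>=1} 6 x^k / k = 6 * (-ln(1 - x)). Exponentiating:
PE(6x) = exp(-6 ln(1 - x)) = 1/(1 - x)^6.
By the negative binomial expansion, [x^n] 1/(1 - x)^6 = C(n + 5, 5).
For n = 6: C(11, 5) = 462.

462


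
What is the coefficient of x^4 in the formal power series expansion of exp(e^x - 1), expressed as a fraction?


exp(e^x - 1) is the exponential generating function for the Bell numbers Bell_k: exp(e^x - 1) = sum_{k>=0} Bell_k x^k / k!.
So the coefficient of x^4 in exp(e^x - 1) is Bell_4 / 4!.
Computing: Bell_4 = 15 and 4! = 24, giving
15/24 = 5/8.

5/8


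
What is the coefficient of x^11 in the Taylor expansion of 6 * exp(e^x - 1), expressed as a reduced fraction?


exp(e^x - 1) = sum_{k>=0} Bell_k x^k / k!, where Bell_k is the k-th Bell number.
So the coefficient of x^11 is 6 * Bell_11 / 11!.
Computing: Bell_11 = 678570 and 11! = 39916800, giving
6 * 678570/39916800 = 22619/221760.

22619/221760


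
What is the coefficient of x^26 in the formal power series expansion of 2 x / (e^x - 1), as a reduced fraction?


The exponential generating function for Bernoulli numbers is
x / (e^x - 1) = sum_{k>=0} B_k x^k / k!.
So the coefficient of x^26 in 2 x / (e^x - 1) is 2 B_26 / 26!.
Computing: B_26 = 8553103/6, 26! = 403291461126605635584000000, giving
2 * 8553103/6 / 403291461126605635584000000 = 657931/93067260259985915904000000.

657931/93067260259985915904000000


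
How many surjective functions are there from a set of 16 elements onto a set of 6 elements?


By inclusion-exclusion on which target elements are missed, the number of surjections from an n-set onto a k-set is
surj(n, k) = sum_{j=0}^{k} (-1)^j C(k, j) (k - j)^n.
Equivalently surj(n, k) = k! * S(n, k), where S(n, k) is the Stirling number of the second kind.
For n = 16, k = 6:
S(16, 6) = 2734926558, so
surj = 6! * 2734926558 = 720 * 2734926558 = 1969147121760.

1969147121760


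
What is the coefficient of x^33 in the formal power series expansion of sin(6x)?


The Maclaurin series is sin(t) = sum_{k>=0} (-1)^k t^(2k+1) / (2k+1)!, so substituting t = 6x, only odd powers of x are nonzero, with coefficient of x^(2k+1) equal to (-1)^k 6^(2k+1) / (2k+1)!.
Write 33 = 2*16 + 1, giving the coefficient (-1)^16 * 6^33 / 33! = 47751966659678405306351616/8683317618811886495518194401280000000 = 1549681956/281797412198567890625.

1549681956/281797412198567890625


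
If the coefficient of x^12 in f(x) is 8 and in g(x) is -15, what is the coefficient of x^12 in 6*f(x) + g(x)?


Scalar multiplication scales coefficients: 6 * 8 = 48.
Then add the g coefficient: 48 + -15
= 33

33


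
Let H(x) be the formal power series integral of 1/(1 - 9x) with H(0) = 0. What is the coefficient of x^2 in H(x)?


1/(1 - 9x) = sum_{k>=0} 9^k x^k. Integrating termwise with H(0) = 0:
H(x) = sum_{k>=0} 9^k x^(k+1) / (k+1) = sum_{m>=1} 9^(m-1) x^m / m.
For m = 2: 9^1/2 = 9/2 = 9/2.

9/2


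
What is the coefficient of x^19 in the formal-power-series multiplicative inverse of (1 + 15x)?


The inverse is 1/(1 + 15x). Apply the geometric identity 1/(1 - y) = sum_{k>=0} y^k with y = -15x:
1/(1 + 15x) = sum_{k>=0} (-15)^k x^k.
So the coefficient of x^19 is (-15)^19 = -22168378200531005859375.

-22168378200531005859375


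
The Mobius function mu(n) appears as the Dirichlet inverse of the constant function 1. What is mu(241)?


241 = 241 (all distinct primes).
mu(241) = (-1)^1 = -1

-1


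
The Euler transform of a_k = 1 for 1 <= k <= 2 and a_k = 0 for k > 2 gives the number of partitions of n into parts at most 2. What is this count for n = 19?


Partitions of 19 into parts at most 2:
Using generating function (1-x)^(-1)(1-x^2)^(-1),
the coefficient of x^19 = 10

10


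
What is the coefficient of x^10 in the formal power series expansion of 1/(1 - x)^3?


The expansion 1/(1 - x)^r = sum_{k>=0} C(k + r - 1, r - 1) x^k follows from the multiset / negative-binomial theorem (or from repeated differentiation of the geometric series).
For r = 3 and k = 10:
C(12, 2) = 479001600 / (2 * 3628800) = 66.

66


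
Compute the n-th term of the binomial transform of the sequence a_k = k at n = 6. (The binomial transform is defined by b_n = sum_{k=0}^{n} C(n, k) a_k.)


With a_k = k, b_n = sum_{k=0}^{n} C(n, k) k. Using k * C(n, k) = n * C(n-1, k-1) gives b_n = n * sum_{k>=1} C(n-1, k-1) = n * 2^(n-1).
For n = 6: 6 * 2^5 = 6 * 32 = 192.

192


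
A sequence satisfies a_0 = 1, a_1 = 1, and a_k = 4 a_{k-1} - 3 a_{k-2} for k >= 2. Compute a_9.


The characteristic equation is t^2 - 4 t + 3 = 0, with roots r_1 = 3 and r_2 = 1 (so c_1 = r_1 + r_2, c_2 = -r_1 r_2 as required).
One can use the closed form a_n = A r_1^n + B r_2^n, but direct iteration is more reliable:
a_0 = 1, a_1 = 1, a_2 = 1, a_3 = 1, a_4 = 1, a_5 = 1, a_6 = 1, a_7 = 1, a_8 = 1, a_9 = 1.
So a_9 = 1.

1


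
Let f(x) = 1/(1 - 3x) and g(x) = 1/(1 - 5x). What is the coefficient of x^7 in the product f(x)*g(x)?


The coefficient of x^n in f*g is the Cauchy product: sum_{k=0}^{n} a^k * b^(n-k).
With a=3, b=5, n=7:
sum_{k=0}^{7} 3^k * 5^(7-k)
= 192032

192032


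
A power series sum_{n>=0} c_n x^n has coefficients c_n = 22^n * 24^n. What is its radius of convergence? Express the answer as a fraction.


By the root test (Cauchy-Hadamard), the radius is R = 1 / limsup_n |c_n|^(1/n).
Here |c_n|^(1/n) = (22^n * 24^n)^(1/n) = 22 * 24 = 528 for all n.
So R = 1/528 = 1/528.

1/528


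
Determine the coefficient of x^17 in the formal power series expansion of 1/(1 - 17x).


The geometric series identity gives 1/(1 - c x) = sum_{k>=0} c^k x^k, so the coefficient of x^k is c^k.
Here c = 17 and k = 17.
Computing: 17^17 = 827240261886336764177

827240261886336764177


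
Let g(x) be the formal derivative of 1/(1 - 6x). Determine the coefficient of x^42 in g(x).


Differentiate termwise: d/dx sum_{k>=0} 6^k x^k = sum_{k>=1} k 6^k x^(k-1) = sum_{j>=0} (j+1) 6^(j+1) x^j.
Equivalently, d/dx [1/(1 - 6x)] = 6/(1 - 6x)^2.
For j = 42: 43 * 6^43 = 43 * 2887378820390246558653190730940416 = 124157289276780602022087201430437888.

124157289276780602022087201430437888


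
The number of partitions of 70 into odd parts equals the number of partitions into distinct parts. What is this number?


Computing partitions of 70 into odd parts (1, 3, 5, ...):
Using the generating function prod_{k>=0} 1/(1-x^(2k+1)),
the count is 29927

29927


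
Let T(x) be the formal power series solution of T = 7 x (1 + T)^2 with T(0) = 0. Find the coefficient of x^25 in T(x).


Apply the Lagrange inversion formula: if T = 7 x * phi(T) with phi(t) = (1 + t)^2, then [x^n] T = 7^n * (1/n) [t^(n-1)] phi(t)^n = 7^n * (1/n) [t^(n-1)] (1 + t)^(2n) = 7^n * (1/n) C(2n, n-1).
Using the identity C(2n, n-1) = C(2n, n) * n / (n+1), the unscaled factor equals C(2n, n) / (n+1) = C_n, the n-th Catalan number.
For n = 25: C_25 = C(50, 25) / 26 = 126410606437752/26 = 4861946401452.
With the 7^25 = 1341068619663964900807 factor, the coefficient is 1341068619663964900807 * 4861946401452 = 6520203749475414994957027780771764.

6520203749475414994957027780771764


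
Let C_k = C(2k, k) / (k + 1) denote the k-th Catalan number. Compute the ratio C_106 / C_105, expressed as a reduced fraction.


Using C_k = (2k)! / (k! (k+1)!), the ratio C_{k+1}/C_k simplifies to
C_{k+1}/C_k = [(2k+2)! / ((k+1)! (k+2)!)] * [k! (k+1)! / (2k)!]
 = (2k+2)(2k+1) / ((k+1)(k+2)) = 2(2k+1) / (k+2).
For k = 105: 2(2*105 + 1) / (105 + 2) = 422/107 = 422/107.

422/107


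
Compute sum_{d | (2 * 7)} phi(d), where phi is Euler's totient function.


First, 2 * 7 = 14. One classical identity is sum_{d | n} phi(d) = n (each k in [1, n] has a unique gcd with n, and among the k's with gcd(k, n) = n/d there are phi(d) of them). So the sum equals 14. We also verify directly:
Divisors of 14: 1, 2, 7, 14.
phi values: 1, 1, 6, 6.
Sum = 14.

14


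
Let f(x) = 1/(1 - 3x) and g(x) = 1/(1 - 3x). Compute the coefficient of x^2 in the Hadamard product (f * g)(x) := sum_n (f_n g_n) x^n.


f has coefficients f_k = 3^k and g has coefficients g_k = 3^k, so the Hadamard product has coefficient (f*g)_k = 3^k * 3^k = 9^k.
For k = 2: 9^2 = 81.

81


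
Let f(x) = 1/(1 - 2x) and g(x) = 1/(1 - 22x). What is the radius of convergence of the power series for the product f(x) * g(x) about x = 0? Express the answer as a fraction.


The radius of 1/(1 - 2x) is 1/2 (nearest singularity at x = 1/2), and the radius of 1/(1 - 22x) is 1/22.
The product f(x)*g(x) = 1/((1 - 2x)(1 - 22x)) has singularities at both 1/2 and 1/22, so its radius of convergence is the distance to the nearest one:
min(1/2, 1/22) = 1/22.

1/22


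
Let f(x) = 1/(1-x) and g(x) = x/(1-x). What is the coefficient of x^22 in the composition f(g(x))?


First simplify the composition: f(g(x)) = 1/(1 - x/(1-x)) = (1-x)/((1-x) - x) = (1-x)/(1-2x).
Now extract the coefficient. Write (1-x)/(1-2x) = 1/(1-2x) - x/(1-2x).
The coefficient of x^n in 1/(1-2x) is 2^n, and in x/(1-2x) is 2^(n-1) (for n >= 1).
So the coefficient of x^22 is 2^22 - 2^21 = 4194304 - 2097152 = 2097152.

2097152


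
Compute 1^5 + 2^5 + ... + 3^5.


This power sum has a closed form given by Faulhaber's formula
sum_{k=1}^{m} k^p = (1 / (p + 1)) * sum_{j=0}^{p} C(p + 1, j) B_j m^(p + 1 - j),
but for small m direct computation is fastest:
1 + 32 + 243 = 276.

276


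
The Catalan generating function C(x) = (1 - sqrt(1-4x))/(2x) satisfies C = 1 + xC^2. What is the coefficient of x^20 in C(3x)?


Substituting x -> 3x scales the n-th coefficient by 3^n, so [x^20] C(3x) = 3^20 * C_20.
C_20 = C(2*20, 20)/(21) = 137846528820/21 = 6564120420.
So 3^20 * 6564120420 = 3486784401 * 6564120420 = 22887672686741568420.

22887672686741568420


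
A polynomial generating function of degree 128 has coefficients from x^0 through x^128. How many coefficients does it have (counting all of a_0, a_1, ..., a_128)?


A polynomial of degree 128 takes the form a_0 + a_1 x + ... + a_128 x^128.
The number of coefficients is 128 + 1 = 129.

129


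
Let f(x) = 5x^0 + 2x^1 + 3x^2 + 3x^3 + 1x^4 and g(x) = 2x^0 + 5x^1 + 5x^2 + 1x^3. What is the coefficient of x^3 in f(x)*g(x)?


Cauchy product at x^3:
5*1 + 2*5 + 3*5 + 3*2
= 36

36


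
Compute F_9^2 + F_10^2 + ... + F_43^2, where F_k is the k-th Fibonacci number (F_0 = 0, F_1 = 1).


There is a standard identity sum_{k=0}^{N} F_k^2 = F_N * F_{N+1} (proved inductively from the telescoping relation F_k^2 = F_k F_{k+1} - F_{k-1} F_k). Then
sum_{k=9}^{43} F_k^2 = F_43 F_44 - F_8 F_9.
Computing: F_43 = 433494437, F_44 = 701408733, F_8 = 21, F_9 = 34.
Sum = 433494437 * 701408733 - 21 * 34 = 304056783818717607.

304056783818717607


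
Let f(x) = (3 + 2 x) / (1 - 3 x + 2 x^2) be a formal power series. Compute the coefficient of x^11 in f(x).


Write f(x) = sum_{k>=0} a_k x^k. Multiplying both sides by 1 - 3 x + 2 x^2 gives
(1 - 3 x + 2 x^2) sum_{k>=0} a_k x^k = 3 + 2 x.
Matching coefficients:
 x^0: a_0 = 3
 x^1: a_1 - 3 a_0 = 2  =>  a_1 = 3*3 + 2 = 11
 x^k (k >= 2): a_k = 3 a_{k-1} - 2 a_{k-2}.
Iterating: a_2 = 27, a_3 = 59, a_4 = 123, a_5 = 251, a_6 = 507, a_7 = 1019, a_8 = 2043, a_9 = 4091, a_10 = 8187, a_11 = 16379.
So the coefficient of x^11 is 16379.

16379


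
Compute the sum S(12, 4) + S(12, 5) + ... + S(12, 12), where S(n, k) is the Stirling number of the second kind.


By definition, S(n, k) counts partitions of an n-set into exactly k nonempty blocks.
Computing row n = 12 for k = 4..12:
S(12, k): 611501, 1379400, 1323652, 627396, 159027, 22275, 1705, 66, 1
Sum = 4125023.

4125023


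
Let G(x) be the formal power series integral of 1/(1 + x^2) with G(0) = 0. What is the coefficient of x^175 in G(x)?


1/(1 + x^2) = sum_{j>=0} (-1)^j x^(2j). Integrating termwise with G(0) = 0:
G(x) = sum_{j>=0} (-1)^j x^(2j+1) / (2j+1) = arctan(x).
Only odd powers are nonzero. For x^175 write 175 = 2*87 + 1, giving
(-1)^87 / 175 = -1/175 = -1/175.

-1/175


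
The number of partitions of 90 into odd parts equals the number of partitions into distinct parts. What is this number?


Computing partitions of 90 into odd parts (1, 3, 5, ...):
Using the generating function prod_{k>=0} 1/(1-x^(2k+1)),
the count is 189586

189586


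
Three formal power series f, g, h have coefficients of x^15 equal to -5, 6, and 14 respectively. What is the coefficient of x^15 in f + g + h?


Series addition is componentwise:
-5 + 6 + 14
= 15

15


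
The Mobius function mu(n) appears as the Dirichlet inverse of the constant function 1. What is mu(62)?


62 = 2 * 31 (all distinct primes).
mu(62) = (-1)^2 = 1

1


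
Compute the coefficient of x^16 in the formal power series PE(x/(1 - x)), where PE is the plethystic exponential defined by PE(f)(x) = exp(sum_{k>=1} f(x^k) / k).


For f(x) = x/(1 - x) we have
sum_{k>=1} f(x^k) / k = sum_{k>=1} (1/k) * x^k / (1 - x^k) = sum_{k, m >= 1} x^(k m) / k,
which after exponentiating simplifies to
PE(x/(1 - x)) = prod_{k>=1} 1 / (1 - x^k).
This is the generating function for the partition function p(n), so the coefficient of x^16 is p(16).
Computing p(16) by dynamic programming over parts 1, 2, ..., 16: p(16) = 231.

231


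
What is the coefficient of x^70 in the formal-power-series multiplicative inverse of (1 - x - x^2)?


Let the inverse be f(x) = sum_{k>=0} a_k x^k. From f(x) * (1 - x - x^2) = 1 and matching coefficients:
 x^0: a_0 = 1.
 x^1: a_1 - a_0 = 0, so a_1 = 1.
 x^k (k >= 2): a_k - a_{k-1} - a_{k-2} = 0, i.e. a_k = a_{k-1} + a_{k-2}.
This is the Fibonacci-type recurrence shifted so that a_0 = a_1 = 1.
Iterating: a_0=1, a_1=1, a_2=2, a_3=3, a_4=5, a_5=8, a_6=13, a_7=21, a_8=34, a_9=55, ...
a_70 = 308061521170129.

308061521170129


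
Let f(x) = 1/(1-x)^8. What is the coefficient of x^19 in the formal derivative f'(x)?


Differentiate: d/dx [ 1/(1-x)^r ] = r / (1-x)^(r+1).
Here r = 8, so f'(x) = 8 / (1-x)^9.
The expansion of 1/(1-x)^(r+1) has coefficient of x^n equal to C(n+r, r).
So the coefficient of x^19 in f'(x) is
8 * C(27, 8) = 8 * 2220075 = 17760600

17760600
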